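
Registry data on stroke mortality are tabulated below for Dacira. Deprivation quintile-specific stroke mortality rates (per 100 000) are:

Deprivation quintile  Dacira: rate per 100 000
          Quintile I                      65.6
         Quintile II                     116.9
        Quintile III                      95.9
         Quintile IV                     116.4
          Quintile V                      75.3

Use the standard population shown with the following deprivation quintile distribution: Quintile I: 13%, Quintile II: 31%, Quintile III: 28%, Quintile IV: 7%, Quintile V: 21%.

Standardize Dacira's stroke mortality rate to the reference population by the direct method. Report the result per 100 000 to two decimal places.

95.58

Standard weights: 0.13, 0.31, 0.28, 0.07, 0.21.
Standardized rate: 0.1300×65.6 + 0.3100×116.9 + 0.2800×95.9 + 0.0700×116.4 + 0.2100×75.3 = 95.5800 per 100 000.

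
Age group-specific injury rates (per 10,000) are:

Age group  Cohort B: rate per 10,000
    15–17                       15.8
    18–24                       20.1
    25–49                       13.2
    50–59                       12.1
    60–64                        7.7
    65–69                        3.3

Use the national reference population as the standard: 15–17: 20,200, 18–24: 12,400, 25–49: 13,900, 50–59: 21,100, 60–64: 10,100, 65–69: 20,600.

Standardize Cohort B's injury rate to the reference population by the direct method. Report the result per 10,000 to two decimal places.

Standard total = 98,300; weights = 0.2055, 0.1261, 0.1414, 0.2146, 0.1027, 0.2096.
Standardized rate: 0.2055×15.8 + 0.1261×20.1 + 0.1414×13.2 + 0.2146×12.1 + 0.1027×7.7 + 0.2096×3.3 = 11.7288 per 10,000.

11.73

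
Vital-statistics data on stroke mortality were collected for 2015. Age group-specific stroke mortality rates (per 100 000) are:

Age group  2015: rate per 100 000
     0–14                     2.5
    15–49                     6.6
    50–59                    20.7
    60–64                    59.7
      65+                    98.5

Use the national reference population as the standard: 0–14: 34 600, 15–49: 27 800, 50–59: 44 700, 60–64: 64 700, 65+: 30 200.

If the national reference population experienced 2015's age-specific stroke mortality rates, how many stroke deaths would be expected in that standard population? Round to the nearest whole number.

Expected stroke deaths = Σ (standard pop × age-specific rate ÷ 100 000)
= 34 600×2.5/100 000 + 27 800×6.6/100 000 + 44 700×20.7/100 000 + 64 700×59.7/100 000 + 30 200×98.5/100 000
= 0.86 + 1.83 + 9.25 + 38.63 + 29.75 = 80.33.

80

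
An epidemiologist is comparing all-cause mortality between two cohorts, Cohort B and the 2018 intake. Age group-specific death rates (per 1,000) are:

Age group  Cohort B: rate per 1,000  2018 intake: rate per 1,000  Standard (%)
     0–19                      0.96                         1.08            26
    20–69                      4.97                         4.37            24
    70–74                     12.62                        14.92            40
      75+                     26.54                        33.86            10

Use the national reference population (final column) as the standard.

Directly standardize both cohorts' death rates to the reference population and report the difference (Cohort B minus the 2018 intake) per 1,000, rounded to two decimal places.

-1.54

Standard weights: 0.26, 0.24, 0.40, 0.10.
Cohort B: 0.2600×0.96 + 0.2400×4.97 + 0.4000×12.62 + 0.1000×26.54 = 9.1444 per 1,000.
The 2018 intake: 0.2600×1.08 + 0.2400×4.37 + 0.4000×14.92 + 0.1000×33.86 = 10.6836 per 1,000.
Difference = 9.1444 − 10.6836 = -1.5392.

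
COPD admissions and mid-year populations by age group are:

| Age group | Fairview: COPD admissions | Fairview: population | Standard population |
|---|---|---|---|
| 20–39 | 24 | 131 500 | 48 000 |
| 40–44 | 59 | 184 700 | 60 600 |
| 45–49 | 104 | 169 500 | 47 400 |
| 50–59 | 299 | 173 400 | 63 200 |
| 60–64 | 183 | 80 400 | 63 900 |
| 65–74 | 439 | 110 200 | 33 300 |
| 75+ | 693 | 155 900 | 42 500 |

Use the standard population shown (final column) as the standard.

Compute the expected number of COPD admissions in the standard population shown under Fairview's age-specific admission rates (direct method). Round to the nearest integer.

633

Age-specific rates per 10 000 for Fairview: 1.83, 3.19, 6.14, 17.24, 22.76, 39.84, 44.45.
Expected COPD admissions = Σ (standard pop × age-specific rate ÷ 10 000)
= 48 000×1.83/10 000 + 60 600×3.19/10 000 + 47 400×6.14/10 000 + 63 200×17.24/10 000 + 63 900×22.76/10 000 + 33 300×39.84/10 000 + 42 500×44.45/10 000
= 8.76 + 19.36 + 29.08 + 108.98 + 145.44 + 132.66 + 188.92 = 633.20.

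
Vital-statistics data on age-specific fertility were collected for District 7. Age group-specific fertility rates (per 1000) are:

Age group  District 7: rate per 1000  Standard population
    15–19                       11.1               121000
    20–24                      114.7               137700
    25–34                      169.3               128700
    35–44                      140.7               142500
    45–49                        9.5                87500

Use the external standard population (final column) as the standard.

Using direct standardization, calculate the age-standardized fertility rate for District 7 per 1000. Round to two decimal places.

Standard total = 617400; weights = 0.1960, 0.2230, 0.2085, 0.2308, 0.1417.
Standardized rate: 0.1960×11.1 + 0.2230×114.7 + 0.2085×169.3 + 0.2308×140.7 + 0.1417×9.5 = 96.8695 per 1000.

96.87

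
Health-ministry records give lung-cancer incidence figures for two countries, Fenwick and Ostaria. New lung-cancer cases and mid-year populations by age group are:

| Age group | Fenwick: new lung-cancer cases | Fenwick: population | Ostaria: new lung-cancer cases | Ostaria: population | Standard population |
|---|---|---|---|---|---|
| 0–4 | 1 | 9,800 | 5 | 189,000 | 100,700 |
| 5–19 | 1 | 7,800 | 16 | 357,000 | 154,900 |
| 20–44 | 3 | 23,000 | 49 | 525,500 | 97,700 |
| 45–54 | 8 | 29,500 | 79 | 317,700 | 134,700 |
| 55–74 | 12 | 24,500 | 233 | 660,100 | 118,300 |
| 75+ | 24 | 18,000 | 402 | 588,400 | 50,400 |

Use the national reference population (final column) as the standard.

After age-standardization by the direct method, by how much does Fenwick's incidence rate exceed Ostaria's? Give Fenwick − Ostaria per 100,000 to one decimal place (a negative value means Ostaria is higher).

11.6

Age-specific rates per 100,000 for Fenwick: 10.20, 12.82, 13.04, 27.12, 48.98, 133.33.
For Ostaria: 2.65, 4.48, 9.32, 24.87, 35.30, 68.32.
Standard total = 656,700; weights = 0.1533, 0.2359, 0.1488, 0.2051, 0.1801, 0.0767.
Fenwick: 0.1533×10.20 + 0.2359×12.82 + 0.1488×13.04 + 0.2051×27.12 + 0.1801×48.98 + 0.0767×133.33 = 31.1481 per 100,000.
Ostaria: 0.1533×2.65 + 0.2359×4.48 + 0.1488×9.32 + 0.2051×24.87 + 0.1801×35.30 + 0.0767×68.32 = 19.5526 per 100,000.
Difference = 31.1481 − 19.5526 = 11.5955.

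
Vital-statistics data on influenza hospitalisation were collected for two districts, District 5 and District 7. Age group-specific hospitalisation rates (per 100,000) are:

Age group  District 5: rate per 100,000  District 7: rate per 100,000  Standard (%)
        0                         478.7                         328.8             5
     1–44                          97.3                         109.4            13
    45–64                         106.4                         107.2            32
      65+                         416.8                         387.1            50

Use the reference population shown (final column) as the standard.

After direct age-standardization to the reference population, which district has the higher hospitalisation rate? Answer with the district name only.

Standard weights: 0.05, 0.13, 0.32, 0.50.
District 5: 0.0500×478.7 + 0.1300×97.3 + 0.3200×106.4 + 0.5000×416.8 = 279.0320 per 100,000.
District 7: 0.0500×328.8 + 0.1300×109.4 + 0.3200×107.2 + 0.5000×387.1 = 258.5160 per 100,000.

District 5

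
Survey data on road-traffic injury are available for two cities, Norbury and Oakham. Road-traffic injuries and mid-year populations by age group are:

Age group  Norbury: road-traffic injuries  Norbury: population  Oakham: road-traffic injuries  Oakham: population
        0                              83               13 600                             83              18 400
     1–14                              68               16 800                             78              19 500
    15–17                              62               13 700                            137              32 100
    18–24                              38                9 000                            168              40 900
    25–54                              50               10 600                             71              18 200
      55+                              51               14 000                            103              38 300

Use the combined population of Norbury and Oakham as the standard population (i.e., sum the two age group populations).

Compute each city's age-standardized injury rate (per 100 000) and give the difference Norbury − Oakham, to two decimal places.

58.57

Age-specific rates per 100 000 for Norbury: 610.29, 404.76, 452.55, 422.22, 471.70, 364.29.
For Oakham: 451.09, 400.00, 426.79, 410.76, 390.11, 268.93.
Combined standard total = 245 100; weights = 0.1306, 0.1481, 0.1869, 0.2036, 0.1175, 0.2134.
Norbury: 0.1306×610.29 + 0.1481×404.76 + 0.1869×452.55 + 0.2036×422.22 + 0.1175×471.70 + 0.2134×364.29 = 443.3097 per 100 000.
Oakham: 0.1306×451.09 + 0.1481×400.00 + 0.1869×426.79 + 0.2036×410.76 + 0.1175×390.11 + 0.2134×268.93 = 384.7361 per 100 000.
Difference = 443.3097 − 384.7361 = 58.5736.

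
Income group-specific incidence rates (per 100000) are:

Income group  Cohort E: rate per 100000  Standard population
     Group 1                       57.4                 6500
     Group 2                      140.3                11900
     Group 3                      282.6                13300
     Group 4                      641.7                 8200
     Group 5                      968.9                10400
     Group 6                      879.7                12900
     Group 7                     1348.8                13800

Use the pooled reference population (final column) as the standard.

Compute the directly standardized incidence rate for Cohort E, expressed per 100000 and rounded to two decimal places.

663.65

Standard total = 77000; weights = 0.0844, 0.1545, 0.1727, 0.1065, 0.1351, 0.1675, 0.1792.
Standardized rate: 0.0844×57.4 + 0.1545×140.3 + 0.1727×282.6 + 0.1065×641.7 + 0.1351×968.9 + 0.1675×879.7 + 0.1792×1348.8 = 663.6535 per 100000.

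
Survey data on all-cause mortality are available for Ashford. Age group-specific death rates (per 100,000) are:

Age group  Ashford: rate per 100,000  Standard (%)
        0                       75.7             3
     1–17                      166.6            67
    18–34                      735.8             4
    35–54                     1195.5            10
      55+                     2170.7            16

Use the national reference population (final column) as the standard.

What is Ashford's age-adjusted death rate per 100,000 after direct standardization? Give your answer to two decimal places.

610.19

Standard weights: 0.03, 0.67, 0.04, 0.10, 0.16.
Standardized rate: 0.0300×75.7 + 0.6700×166.6 + 0.0400×735.8 + 0.1000×1195.5 + 0.1600×2170.7 = 610.1870 per 100,000.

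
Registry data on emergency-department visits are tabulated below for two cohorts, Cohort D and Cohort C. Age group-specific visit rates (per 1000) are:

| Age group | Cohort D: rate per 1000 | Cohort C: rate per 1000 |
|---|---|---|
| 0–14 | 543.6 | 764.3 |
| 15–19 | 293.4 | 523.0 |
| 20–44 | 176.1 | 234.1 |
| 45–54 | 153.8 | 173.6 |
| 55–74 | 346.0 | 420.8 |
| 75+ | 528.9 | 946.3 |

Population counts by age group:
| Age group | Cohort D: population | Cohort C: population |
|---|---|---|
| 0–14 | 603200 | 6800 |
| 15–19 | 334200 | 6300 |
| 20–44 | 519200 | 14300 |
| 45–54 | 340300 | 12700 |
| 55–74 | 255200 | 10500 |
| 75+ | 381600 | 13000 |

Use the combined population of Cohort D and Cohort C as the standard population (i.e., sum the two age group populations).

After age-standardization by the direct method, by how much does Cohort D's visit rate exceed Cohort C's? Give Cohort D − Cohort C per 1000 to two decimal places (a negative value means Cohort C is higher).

Combined standard total = 2497300; weights = 0.2443, 0.1363, 0.2136, 0.1414, 0.1064, 0.1580.
Cohort D: 0.2443×543.6 + 0.1363×293.4 + 0.2136×176.1 + 0.1414×153.8 + 0.1064×346.0 + 0.1580×528.9 = 352.5310 per 1000.
Cohort C: 0.2443×764.3 + 0.1363×523.0 + 0.2136×234.1 + 0.1414×173.6 + 0.1064×420.8 + 0.1580×946.3 = 526.8467 per 1000.
Difference = 352.5310 − 526.8467 = -174.3157.

-174.32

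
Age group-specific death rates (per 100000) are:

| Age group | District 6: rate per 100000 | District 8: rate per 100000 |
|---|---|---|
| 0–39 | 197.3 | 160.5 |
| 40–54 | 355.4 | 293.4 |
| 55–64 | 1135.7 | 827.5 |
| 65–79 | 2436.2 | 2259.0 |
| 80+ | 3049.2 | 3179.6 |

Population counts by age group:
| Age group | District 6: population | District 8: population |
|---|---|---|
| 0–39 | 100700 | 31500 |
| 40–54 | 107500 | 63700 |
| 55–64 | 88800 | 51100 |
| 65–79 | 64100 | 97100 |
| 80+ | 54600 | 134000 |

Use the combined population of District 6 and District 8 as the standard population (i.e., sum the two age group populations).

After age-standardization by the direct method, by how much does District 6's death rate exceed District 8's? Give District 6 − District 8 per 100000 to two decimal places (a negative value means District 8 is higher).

78.89

Combined standard total = 793100; weights = 0.1667, 0.2159, 0.1764, 0.2033, 0.2378.
District 6: 0.1667×197.3 + 0.2159×355.4 + 0.1764×1135.7 + 0.2033×2436.2 + 0.2378×3049.2 = 1530.2062 per 100000.
District 8: 0.1667×160.5 + 0.2159×293.4 + 0.1764×827.5 + 0.2033×2259.0 + 0.2378×3179.6 = 1451.3161 per 100000.
Difference = 1530.2062 − 1451.3161 = 78.8901.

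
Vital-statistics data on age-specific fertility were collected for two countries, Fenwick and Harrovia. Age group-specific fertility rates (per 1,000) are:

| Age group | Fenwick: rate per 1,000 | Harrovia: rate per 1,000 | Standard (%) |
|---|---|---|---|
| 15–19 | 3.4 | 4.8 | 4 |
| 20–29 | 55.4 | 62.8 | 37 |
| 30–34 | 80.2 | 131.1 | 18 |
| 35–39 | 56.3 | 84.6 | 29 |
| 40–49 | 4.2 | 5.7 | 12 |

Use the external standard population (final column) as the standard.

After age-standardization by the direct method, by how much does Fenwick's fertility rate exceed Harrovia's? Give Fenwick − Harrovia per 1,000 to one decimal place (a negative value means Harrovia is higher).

Standard weights: 0.04, 0.37, 0.18, 0.29, 0.12.
Fenwick: 0.0400×3.4 + 0.3700×55.4 + 0.1800×80.2 + 0.2900×56.3 + 0.1200×4.2 = 51.9010 per 1,000.
Harrovia: 0.0400×4.8 + 0.3700×62.8 + 0.1800×131.1 + 0.2900×84.6 + 0.1200×5.7 = 72.2440 per 1,000.
Difference = 51.9010 − 72.2440 = -20.3430.

-20.3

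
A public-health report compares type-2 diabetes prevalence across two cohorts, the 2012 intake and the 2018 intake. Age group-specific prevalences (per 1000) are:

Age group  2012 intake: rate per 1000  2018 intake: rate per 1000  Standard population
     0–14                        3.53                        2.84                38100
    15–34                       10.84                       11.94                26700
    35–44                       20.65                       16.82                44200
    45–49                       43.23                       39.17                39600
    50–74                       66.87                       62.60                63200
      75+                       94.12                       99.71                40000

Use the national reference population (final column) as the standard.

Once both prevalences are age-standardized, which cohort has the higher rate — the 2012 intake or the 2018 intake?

Standard total = 251800; weights = 0.1513, 0.1060, 0.1755, 0.1573, 0.2510, 0.1589.
The 2012 intake: 0.1513×3.53 + 0.1060×10.84 + 0.1755×20.65 + 0.1573×43.23 + 0.2510×66.87 + 0.1589×94.12 = 43.8425 per 1000.
The 2018 intake: 0.1513×2.84 + 0.1060×11.94 + 0.1755×16.82 + 0.1573×39.17 + 0.2510×62.60 + 0.1589×99.71 = 42.3602 per 1000.

2012 intake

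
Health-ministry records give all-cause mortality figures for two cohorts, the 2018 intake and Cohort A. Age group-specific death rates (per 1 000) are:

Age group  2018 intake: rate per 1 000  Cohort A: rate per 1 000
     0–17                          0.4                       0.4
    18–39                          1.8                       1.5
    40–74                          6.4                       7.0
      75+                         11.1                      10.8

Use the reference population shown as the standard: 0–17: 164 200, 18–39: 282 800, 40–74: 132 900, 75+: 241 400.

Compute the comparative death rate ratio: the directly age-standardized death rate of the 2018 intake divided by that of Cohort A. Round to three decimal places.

Standard total = 821 300; weights = 0.1999, 0.3443, 0.1618, 0.2939.
The 2018 intake: 0.1999×0.4 + 0.3443×1.8 + 0.1618×6.4 + 0.2939×11.1 = 4.9980 per 1 000.
Cohort A: 0.1999×0.4 + 0.3443×1.5 + 0.1618×7.0 + 0.2939×10.8 = 4.9036 per 1 000.
Ratio = 4.9980 ÷ 4.9036 = 1.01925.

1.019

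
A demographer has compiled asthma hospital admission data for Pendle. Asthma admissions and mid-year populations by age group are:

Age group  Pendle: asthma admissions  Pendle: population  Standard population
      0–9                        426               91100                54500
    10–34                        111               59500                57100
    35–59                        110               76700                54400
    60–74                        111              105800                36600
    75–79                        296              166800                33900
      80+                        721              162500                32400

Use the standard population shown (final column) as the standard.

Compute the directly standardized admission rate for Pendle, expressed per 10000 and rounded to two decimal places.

25.35

Age-specific rates per 10000 for Pendle: 46.76, 18.66, 14.34, 10.49, 17.75, 44.37.
Standard total = 268900; weights = 0.2027, 0.2123, 0.2023, 0.1361, 0.1261, 0.1205.
Standardized rate: 0.2027×46.76 + 0.2123×18.66 + 0.2023×14.34 + 0.1361×10.49 + 0.1261×17.75 + 0.1205×44.37 = 25.3517 per 10000.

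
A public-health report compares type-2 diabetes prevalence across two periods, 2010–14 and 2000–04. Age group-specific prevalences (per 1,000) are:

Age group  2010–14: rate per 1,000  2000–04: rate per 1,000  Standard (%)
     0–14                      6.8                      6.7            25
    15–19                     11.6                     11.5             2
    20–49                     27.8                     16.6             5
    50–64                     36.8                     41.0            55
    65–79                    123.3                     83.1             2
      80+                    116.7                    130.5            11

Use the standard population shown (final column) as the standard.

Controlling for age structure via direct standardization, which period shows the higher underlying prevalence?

Standard weights: 0.25, 0.02, 0.05, 0.55, 0.02, 0.11.
2010–14: 0.2500×6.8 + 0.0200×11.6 + 0.0500×27.8 + 0.5500×36.8 + 0.0200×123.3 + 0.1100×116.7 = 38.8650 per 1,000.
2000–04: 0.2500×6.7 + 0.0200×11.5 + 0.0500×16.6 + 0.5500×41.0 + 0.0200×83.1 + 0.1100×130.5 = 41.3020 per 1,000.

2000–04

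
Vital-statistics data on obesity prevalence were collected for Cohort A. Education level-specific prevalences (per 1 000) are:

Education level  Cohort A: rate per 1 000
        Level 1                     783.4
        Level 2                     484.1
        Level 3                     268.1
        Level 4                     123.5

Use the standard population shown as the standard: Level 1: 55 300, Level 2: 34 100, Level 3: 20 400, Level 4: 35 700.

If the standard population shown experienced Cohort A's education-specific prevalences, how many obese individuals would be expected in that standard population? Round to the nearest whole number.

69708

Expected obese individuals = Σ (standard pop × education-specific rate ÷ 1 000)
= 55 300×783.4/1 000 + 34 100×484.1/1 000 + 20 400×268.1/1 000 + 35 700×123.5/1 000
= 43322.02 + 16507.81 + 5469.24 + 4408.95 = 69708.02.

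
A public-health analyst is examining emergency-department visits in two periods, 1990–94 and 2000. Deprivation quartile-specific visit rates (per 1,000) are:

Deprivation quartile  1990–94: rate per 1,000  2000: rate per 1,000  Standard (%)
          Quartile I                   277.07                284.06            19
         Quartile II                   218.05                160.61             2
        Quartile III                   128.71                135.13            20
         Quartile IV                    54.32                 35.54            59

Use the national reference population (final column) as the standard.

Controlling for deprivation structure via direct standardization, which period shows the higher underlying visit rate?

1990–94

Standard weights: 0.19, 0.02, 0.20, 0.59.
1990–94: 0.1900×277.07 + 0.0200×218.05 + 0.2000×128.71 + 0.5900×54.32 = 114.7951 per 1,000.
2000: 0.1900×284.06 + 0.0200×160.61 + 0.2000×135.13 + 0.5900×35.54 = 105.1782 per 1,000.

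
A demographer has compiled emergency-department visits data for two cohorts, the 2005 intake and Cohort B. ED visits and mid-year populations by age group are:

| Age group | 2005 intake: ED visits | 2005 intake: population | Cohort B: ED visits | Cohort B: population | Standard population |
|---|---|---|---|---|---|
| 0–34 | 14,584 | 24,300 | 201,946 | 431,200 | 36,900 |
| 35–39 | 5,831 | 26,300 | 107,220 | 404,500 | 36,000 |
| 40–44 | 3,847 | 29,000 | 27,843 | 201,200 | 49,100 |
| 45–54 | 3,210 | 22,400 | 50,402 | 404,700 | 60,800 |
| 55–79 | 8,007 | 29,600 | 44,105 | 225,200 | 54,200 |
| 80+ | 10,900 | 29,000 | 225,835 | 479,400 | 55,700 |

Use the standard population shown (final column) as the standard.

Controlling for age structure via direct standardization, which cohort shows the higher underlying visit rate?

2005 intake

Age-specific rates per 1,000 for the 2005 intake: 600.165, 221.711, 132.655, 143.304, 270.507, 375.862.
For Cohort B: 468.335, 265.068, 138.385, 124.542, 195.848, 471.078.
Standard total = 292,700; weights = 0.1261, 0.1230, 0.1677, 0.2077, 0.1852, 0.1903.
The 2005 intake: 0.1261×600.165 + 0.1230×221.711 + 0.1677×132.655 + 0.2077×143.304 + 0.1852×270.507 + 0.1903×375.862 = 276.5660 per 1,000.
Cohort B: 0.1261×468.335 + 0.1230×265.068 + 0.1677×138.385 + 0.2077×124.542 + 0.1852×195.848 + 0.1903×471.078 = 266.6377 per 1,000.
The crude rates (288.79 vs 306.29) would put Cohort B higher, but that reflects its age composition; once standardized to a common age structure, the 2005 intake has the higher underlying rate.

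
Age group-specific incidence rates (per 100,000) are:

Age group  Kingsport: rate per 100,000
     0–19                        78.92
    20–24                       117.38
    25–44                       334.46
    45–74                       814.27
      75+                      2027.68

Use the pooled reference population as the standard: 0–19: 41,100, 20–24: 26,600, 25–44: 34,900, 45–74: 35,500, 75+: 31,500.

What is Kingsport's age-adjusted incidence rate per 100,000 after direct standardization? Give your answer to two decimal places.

653.40

Standard total = 169,600; weights = 0.2423, 0.1568, 0.2058, 0.2093, 0.1857.
Standardized rate: 0.2423×78.92 + 0.1568×117.38 + 0.2058×334.46 + 0.2093×814.27 + 0.1857×2027.68 = 653.4026 per 100,000.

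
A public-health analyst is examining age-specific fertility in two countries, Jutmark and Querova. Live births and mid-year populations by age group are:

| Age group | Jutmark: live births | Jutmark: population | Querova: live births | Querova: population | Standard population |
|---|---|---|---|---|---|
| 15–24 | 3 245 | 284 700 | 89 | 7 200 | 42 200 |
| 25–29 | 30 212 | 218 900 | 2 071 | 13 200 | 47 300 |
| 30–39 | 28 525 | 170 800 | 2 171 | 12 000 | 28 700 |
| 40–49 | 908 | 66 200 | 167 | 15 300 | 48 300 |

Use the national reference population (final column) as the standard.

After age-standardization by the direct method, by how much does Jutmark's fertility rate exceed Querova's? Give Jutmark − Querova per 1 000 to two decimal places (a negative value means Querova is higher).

Age-specific rates per 1 000 for Jutmark: 11.398, 138.017, 167.008, 13.716.
For Querova: 12.361, 156.894, 180.917, 10.915.
Standard total = 166 500; weights = 0.2535, 0.2841, 0.1724, 0.2901.
Jutmark: 0.2535×11.398 + 0.2841×138.017 + 0.1724×167.008 + 0.2901×13.716 = 74.8639 per 1 000.
Querova: 0.2535×12.361 + 0.2841×156.894 + 0.1724×180.917 + 0.2901×10.915 = 82.0554 per 1 000.
Difference = 74.8639 − 82.0554 = -7.1915.

-7.19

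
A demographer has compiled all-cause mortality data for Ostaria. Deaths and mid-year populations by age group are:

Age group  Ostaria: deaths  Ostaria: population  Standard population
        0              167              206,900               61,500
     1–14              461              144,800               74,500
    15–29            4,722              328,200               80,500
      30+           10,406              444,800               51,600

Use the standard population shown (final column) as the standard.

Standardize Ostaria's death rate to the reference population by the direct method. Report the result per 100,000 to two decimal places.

Age-specific rates per 100,000 for Ostaria: 80.72, 318.37, 1438.76, 2339.48.
Standard total = 268,100; weights = 0.2294, 0.2779, 0.3003, 0.1925.
Standardized rate: 0.2294×80.72 + 0.2779×318.37 + 0.3003×1438.76 + 0.1925×2339.48 = 989.2562 per 100,000.

989.26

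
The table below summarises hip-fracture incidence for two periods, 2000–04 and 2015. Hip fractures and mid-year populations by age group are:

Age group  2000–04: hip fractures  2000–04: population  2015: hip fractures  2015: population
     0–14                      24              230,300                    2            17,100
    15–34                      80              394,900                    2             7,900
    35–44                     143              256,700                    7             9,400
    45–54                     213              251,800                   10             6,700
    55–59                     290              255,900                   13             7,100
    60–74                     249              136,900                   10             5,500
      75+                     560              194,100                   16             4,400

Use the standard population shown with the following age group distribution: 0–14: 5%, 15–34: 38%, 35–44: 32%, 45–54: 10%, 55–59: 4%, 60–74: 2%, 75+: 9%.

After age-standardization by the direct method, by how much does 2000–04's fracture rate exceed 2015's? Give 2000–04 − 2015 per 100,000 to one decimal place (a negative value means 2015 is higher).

-24.0

Age-specific rates per 100,000 for 2000–04: 10.42, 20.26, 55.71, 84.59, 113.33, 181.88, 288.51.
For 2015: 11.70, 25.32, 74.47, 149.25, 183.10, 181.82, 363.64.
Standard weights: 0.05, 0.38, 0.32, 0.10, 0.04, 0.02, 0.09.
2000–04: 0.0500×10.42 + 0.3800×20.26 + 0.3200×55.71 + 0.1000×84.59 + 0.0400×113.33 + 0.0200×181.88 + 0.0900×288.51 = 68.6413 per 100,000.
2015: 0.0500×11.70 + 0.3800×25.32 + 0.3200×74.47 + 0.1000×149.25 + 0.0400×183.10 + 0.0200×181.82 + 0.0900×363.64 = 92.6478 per 100,000.
Difference = 68.6413 − 92.6478 = -24.0065.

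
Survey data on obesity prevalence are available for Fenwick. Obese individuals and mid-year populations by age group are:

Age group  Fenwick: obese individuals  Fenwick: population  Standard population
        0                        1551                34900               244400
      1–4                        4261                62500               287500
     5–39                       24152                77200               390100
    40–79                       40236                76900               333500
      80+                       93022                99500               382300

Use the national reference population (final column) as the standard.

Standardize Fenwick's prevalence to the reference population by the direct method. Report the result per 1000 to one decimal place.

417.9

Age-specific rates per 1000 for Fenwick: 44.441, 68.176, 312.850, 523.225, 934.894.
Standard total = 1637800; weights = 0.1492, 0.1755, 0.2382, 0.2036, 0.2334.
Standardized rate: 0.1492×44.441 + 0.1755×68.176 + 0.2382×312.850 + 0.2036×523.225 + 0.2334×934.894 = 417.8840 per 1000.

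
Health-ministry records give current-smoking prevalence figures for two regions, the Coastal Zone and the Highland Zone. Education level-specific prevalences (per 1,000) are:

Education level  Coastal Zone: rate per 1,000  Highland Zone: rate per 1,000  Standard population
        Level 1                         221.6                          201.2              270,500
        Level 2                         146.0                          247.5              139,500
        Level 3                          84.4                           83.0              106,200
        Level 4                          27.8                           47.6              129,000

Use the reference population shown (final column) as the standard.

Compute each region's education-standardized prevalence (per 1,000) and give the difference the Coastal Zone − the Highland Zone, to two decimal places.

Standard total = 645,200; weights = 0.4192, 0.2162, 0.1646, 0.1999.
The Coastal Zone: 0.4192×221.6 + 0.2162×146.0 + 0.1646×84.4 + 0.1999×27.8 = 143.9232 per 1,000.
The Highland Zone: 0.4192×201.2 + 0.2162×247.5 + 0.1646×83.0 + 0.1999×47.6 = 161.0444 per 1,000.
Difference = 143.9232 − 161.0444 = -17.1212.

-17.12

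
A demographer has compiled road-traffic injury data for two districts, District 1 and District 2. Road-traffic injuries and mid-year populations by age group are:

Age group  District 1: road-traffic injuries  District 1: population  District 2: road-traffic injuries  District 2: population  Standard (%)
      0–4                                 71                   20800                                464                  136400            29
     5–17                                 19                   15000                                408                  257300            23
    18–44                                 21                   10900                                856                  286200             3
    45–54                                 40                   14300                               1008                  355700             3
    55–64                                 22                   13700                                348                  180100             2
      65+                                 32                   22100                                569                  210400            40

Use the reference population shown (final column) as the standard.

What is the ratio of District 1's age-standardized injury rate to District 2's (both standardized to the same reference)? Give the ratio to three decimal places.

Age-specific rates per 100000 for District 1: 341.35, 126.67, 192.66, 279.72, 160.58, 144.80.
For District 2: 340.18, 158.57, 299.09, 283.38, 193.23, 270.44.
Standard weights: 0.29, 0.23, 0.03, 0.03, 0.02, 0.40.
District 1: 0.2900×341.35 + 0.2300×126.67 + 0.0300×192.66 + 0.0300×279.72 + 0.0200×160.58 + 0.4000×144.80 = 203.4254 per 100000.
District 2: 0.2900×340.18 + 0.2300×158.57 + 0.0300×299.09 + 0.0300×283.38 + 0.0200×193.23 + 0.4000×270.44 = 264.6358 per 100000.
Ratio = 203.4254 ÷ 264.6358 = 0.76870.

0.769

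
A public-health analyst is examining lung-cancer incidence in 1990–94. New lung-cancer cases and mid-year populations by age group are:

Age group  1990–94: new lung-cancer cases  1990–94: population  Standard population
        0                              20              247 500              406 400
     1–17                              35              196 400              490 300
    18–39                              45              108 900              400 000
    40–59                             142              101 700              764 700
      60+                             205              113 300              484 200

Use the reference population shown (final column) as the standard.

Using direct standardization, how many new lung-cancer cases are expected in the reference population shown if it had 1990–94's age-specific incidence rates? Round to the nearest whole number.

2229

Age-specific rates per 100 000 for 1990–94: 8.08, 17.82, 41.32, 139.63, 180.94.
Expected new lung-cancer cases = Σ (standard pop × age-specific rate ÷ 100 000)
= 406 400×8.08/100 000 + 490 300×17.82/100 000 + 400 000×41.32/100 000 + 764 700×139.63/100 000 + 484 200×180.94/100 000
= 32.84 + 87.38 + 165.29 + 1067.72 + 876.09 = 2229.32.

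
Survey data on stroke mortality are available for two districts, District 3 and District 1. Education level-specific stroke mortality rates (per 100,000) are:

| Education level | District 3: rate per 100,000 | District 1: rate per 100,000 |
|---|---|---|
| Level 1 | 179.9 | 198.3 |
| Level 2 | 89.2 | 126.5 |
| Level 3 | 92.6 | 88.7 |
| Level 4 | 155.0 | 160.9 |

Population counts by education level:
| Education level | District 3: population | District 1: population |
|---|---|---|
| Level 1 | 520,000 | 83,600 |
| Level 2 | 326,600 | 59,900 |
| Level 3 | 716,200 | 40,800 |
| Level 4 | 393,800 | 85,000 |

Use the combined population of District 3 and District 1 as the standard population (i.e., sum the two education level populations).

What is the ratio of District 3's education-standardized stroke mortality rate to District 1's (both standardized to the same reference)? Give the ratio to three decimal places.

0.919

Combined standard total = 2,225,900; weights = 0.2712, 0.1736, 0.3401, 0.2151.
District 3: 0.2712×179.9 + 0.1736×89.2 + 0.3401×92.6 + 0.2151×155.0 = 129.1054 per 100,000.
District 1: 0.2712×198.3 + 0.1736×126.5 + 0.3401×88.7 + 0.2151×160.9 = 140.5144 per 100,000.
Ratio = 129.1054 ÷ 140.5144 = 0.91881.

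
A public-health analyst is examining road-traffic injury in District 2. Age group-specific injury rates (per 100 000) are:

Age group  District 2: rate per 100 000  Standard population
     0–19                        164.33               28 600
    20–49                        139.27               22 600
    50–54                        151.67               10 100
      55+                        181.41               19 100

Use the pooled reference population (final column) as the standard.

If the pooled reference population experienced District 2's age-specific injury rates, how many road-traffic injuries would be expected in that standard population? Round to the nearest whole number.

128

Expected road-traffic injuries = Σ (standard pop × age-specific rate ÷ 100 000)
= 28 600×164.33/100 000 + 22 600×139.27/100 000 + 10 100×151.67/100 000 + 19 100×181.41/100 000
= 47.00 + 31.48 + 15.32 + 34.65 = 128.44.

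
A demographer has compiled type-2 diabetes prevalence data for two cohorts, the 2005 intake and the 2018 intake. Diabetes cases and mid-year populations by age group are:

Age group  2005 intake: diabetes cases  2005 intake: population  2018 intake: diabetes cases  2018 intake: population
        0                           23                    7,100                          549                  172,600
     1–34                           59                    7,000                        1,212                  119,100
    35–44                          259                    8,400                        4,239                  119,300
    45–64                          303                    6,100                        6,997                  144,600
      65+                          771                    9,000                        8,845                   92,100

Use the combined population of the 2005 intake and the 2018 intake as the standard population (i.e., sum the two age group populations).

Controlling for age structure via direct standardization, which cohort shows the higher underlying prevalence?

2018 intake

Age-specific rates per 1,000 for the 2005 intake: 3.239, 8.429, 30.833, 49.672, 85.667.
For the 2018 intake: 3.181, 10.176, 35.532, 48.389, 96.037.
Combined standard total = 685,300; weights = 0.2622, 0.1840, 0.1863, 0.2199, 0.1475.
The 2005 intake: 0.2622×3.239 + 0.1840×8.429 + 0.1863×30.833 + 0.2199×49.672 + 0.1475×85.667 = 31.7071 per 1,000.
The 2018 intake: 0.2622×3.181 + 0.1840×10.176 + 0.1863×35.532 + 0.2199×48.389 + 0.1475×96.037 = 34.1366 per 1,000.
The crude rates (37.63 vs 33.72) would put the 2005 intake higher, but that reflects its age composition; once standardized to a common age structure, the 2018 intake has the higher underlying rate.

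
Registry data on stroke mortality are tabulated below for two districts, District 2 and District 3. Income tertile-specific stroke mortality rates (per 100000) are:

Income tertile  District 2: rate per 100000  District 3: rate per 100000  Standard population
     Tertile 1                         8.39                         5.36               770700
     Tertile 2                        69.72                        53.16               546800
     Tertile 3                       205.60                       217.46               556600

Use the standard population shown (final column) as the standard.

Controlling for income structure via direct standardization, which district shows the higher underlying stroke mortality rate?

Standard total = 1874100; weights = 0.4112, 0.2918, 0.2970.
District 2: 0.4112×8.39 + 0.2918×69.72 + 0.2970×205.60 = 84.8546 per 100000.
District 3: 0.4112×5.36 + 0.2918×53.16 + 0.2970×217.46 = 82.2993 per 100000.

District 2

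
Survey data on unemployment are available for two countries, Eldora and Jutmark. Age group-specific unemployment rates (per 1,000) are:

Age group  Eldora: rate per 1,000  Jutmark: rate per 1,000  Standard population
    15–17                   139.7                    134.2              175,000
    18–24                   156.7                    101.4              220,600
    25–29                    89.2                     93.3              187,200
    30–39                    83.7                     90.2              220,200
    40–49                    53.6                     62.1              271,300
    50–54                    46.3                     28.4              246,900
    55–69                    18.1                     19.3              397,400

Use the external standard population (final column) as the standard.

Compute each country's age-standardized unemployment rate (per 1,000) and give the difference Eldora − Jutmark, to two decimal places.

7.33

Standard total = 1,718,600; weights = 0.1018, 0.1284, 0.1089, 0.1281, 0.1579, 0.1437, 0.2312.
Eldora: 0.1018×139.7 + 0.1284×156.7 + 0.1089×89.2 + 0.1281×83.7 + 0.1579×53.6 + 0.1437×46.3 + 0.2312×18.1 = 74.0781 per 1,000.
Jutmark: 0.1018×134.2 + 0.1284×101.4 + 0.1089×93.3 + 0.1281×90.2 + 0.1579×62.1 + 0.1437×28.4 + 0.2312×19.3 = 66.7469 per 1,000.
Difference = 74.0781 − 66.7469 = 7.3312.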